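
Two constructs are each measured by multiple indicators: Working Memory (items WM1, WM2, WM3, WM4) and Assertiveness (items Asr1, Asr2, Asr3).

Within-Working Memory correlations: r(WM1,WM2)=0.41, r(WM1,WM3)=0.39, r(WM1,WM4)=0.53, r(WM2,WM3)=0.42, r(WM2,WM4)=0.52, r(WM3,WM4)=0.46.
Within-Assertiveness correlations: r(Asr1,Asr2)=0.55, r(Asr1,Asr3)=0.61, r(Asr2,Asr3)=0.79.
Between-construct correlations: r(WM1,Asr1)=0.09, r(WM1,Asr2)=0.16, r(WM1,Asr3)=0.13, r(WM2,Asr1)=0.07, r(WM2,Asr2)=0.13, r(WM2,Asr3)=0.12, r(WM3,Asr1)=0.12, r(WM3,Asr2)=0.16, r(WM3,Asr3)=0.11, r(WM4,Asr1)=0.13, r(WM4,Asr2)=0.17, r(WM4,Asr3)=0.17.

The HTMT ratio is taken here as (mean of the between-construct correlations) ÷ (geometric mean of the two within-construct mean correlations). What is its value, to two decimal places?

0.24

Mean heterotrait r = 1.56/12 = 0.1300.
Mean within-WM = 2.73/6 = 0.4550; mean within-Asr = 1.95/3 = 0.6500.
Geometric mean = √(0.4550 × 0.6500) = 0.5438.
HTMT = 0.1300 / 0.5438 = 0.24.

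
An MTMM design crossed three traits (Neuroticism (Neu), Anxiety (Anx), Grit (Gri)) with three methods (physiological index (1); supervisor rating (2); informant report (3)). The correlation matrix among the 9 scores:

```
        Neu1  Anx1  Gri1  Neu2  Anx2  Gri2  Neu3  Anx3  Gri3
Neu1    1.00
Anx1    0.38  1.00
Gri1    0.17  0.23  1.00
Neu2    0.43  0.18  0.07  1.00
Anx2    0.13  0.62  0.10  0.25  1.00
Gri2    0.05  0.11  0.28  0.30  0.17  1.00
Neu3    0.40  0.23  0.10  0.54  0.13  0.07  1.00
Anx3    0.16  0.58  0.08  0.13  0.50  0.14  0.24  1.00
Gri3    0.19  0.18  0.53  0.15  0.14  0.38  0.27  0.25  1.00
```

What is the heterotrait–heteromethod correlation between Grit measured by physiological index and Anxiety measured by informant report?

Different traits and methods: r(Gri1, Anx3) = 0.08.

0.08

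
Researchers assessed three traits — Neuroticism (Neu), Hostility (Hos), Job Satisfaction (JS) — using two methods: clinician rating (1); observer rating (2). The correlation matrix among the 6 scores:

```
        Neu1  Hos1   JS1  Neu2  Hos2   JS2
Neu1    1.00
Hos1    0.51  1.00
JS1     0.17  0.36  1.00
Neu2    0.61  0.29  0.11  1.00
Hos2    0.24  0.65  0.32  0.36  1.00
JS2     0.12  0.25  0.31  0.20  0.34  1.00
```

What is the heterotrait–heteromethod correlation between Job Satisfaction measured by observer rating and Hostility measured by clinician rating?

Different traits and methods: r(JS2, Hos1) = 0.25.

0.25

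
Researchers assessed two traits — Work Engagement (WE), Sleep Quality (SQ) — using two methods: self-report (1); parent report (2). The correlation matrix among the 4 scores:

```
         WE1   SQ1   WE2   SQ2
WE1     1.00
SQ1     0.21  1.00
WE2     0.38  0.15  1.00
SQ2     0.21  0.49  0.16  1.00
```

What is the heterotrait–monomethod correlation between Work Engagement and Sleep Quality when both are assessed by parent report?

Different traits, same method: r(WE2, SQ2) = 0.16.

0.16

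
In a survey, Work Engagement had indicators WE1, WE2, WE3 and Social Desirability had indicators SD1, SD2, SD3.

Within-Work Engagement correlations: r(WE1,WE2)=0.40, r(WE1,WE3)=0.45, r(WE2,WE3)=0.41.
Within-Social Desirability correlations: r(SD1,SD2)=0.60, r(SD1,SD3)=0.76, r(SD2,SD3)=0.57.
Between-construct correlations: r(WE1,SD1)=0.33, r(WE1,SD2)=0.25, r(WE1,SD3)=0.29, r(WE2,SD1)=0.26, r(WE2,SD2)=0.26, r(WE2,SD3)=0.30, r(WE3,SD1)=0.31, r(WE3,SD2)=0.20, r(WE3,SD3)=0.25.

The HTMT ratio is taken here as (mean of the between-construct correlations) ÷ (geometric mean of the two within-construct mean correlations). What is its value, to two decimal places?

Mean heterotrait r = 2.45/9 = 0.2722.
Mean within-WE = 1.26/3 = 0.4200; mean within-SD = 1.93/3 = 0.6433.
Geometric mean = √(0.4200 × 0.6433) = 0.5198.
HTMT = 0.2722 / 0.5198 = 0.52.

0.52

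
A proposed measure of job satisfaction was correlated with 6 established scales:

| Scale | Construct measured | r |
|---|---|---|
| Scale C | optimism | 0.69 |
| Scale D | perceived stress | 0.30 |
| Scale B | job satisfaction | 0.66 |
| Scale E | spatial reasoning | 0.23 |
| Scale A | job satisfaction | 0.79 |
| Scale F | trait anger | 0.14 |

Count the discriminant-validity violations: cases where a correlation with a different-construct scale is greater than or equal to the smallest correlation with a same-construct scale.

1

Convergent (same construct = job satisfaction): Scale B, Scale A.
Smallest convergent = 0.66. Discriminant values: 0.69, 0.30, 0.23, 0.14; count ≥ 0.66 → 1.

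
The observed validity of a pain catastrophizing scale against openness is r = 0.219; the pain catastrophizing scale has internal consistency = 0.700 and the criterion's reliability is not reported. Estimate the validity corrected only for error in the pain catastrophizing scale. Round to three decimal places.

Single correction: r_c = r_obs / √r_xx = 0.219 / √0.700 = 0.219 / 0.8367 ≈ 0.262.

0.262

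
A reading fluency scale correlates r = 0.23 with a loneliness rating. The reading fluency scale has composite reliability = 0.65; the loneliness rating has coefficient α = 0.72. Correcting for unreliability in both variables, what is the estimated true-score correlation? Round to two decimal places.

0.34

r_true = r_obs / √(r_xx · r_yy) = 0.23 / √(0.65 × 0.72) = 0.23 / √0.4680 = 0.23 / 0.6841 ≈ 0.34.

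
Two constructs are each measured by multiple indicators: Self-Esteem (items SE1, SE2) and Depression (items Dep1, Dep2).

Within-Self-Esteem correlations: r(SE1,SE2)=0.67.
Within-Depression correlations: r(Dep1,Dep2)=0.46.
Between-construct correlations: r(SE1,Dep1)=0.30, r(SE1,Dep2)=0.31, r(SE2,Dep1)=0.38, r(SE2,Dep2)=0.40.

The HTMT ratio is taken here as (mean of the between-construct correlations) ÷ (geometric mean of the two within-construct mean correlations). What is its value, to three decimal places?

Mean between = 1.39/4 = 0.3475.
Mean within-SE = 0.67/1 = 0.6700; mean within-Dep = 0.46/1 = 0.4600.
Geometric mean = √(0.6700 × 0.4600) = 0.5552.
HTMT = 0.3475 / 0.5552 = 0.626.

0.626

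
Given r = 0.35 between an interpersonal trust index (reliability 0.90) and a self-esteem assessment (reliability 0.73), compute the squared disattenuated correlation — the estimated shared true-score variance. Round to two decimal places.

Disattenuated r = 0.35 / √(0.90 × 0.73) = 0.35 / 0.8106 = 0.4318.
Shared true-score variance = 0.4318² = 0.1865 ≈ 0.19.

0.19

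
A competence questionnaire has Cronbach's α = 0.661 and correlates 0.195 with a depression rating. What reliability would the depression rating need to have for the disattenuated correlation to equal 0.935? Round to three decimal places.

r_true = r_obs / √(r_xx · r_yy) ⇒ 0.935 = 0.195 / √(0.661 · r_yy).
√(0.661 · r_yy) = 0.195 / 0.935 = 0.2086; 0.661 · r_yy = 0.0435; r_yy = 0.0435 / 0.661 ≈ 0.066.

0.066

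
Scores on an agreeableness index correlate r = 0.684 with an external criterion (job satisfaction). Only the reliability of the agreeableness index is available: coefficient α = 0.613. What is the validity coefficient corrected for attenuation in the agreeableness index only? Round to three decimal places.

Single correction: r_c = r_obs / √r_xx = 0.684 / √0.613 = 0.684 / 0.7829 ≈ 0.874.

0.874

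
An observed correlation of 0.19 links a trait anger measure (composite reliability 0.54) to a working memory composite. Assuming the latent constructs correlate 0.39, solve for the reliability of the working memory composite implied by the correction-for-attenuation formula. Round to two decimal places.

r_true = r_obs / √(r_xx · r_yy) ⇒ 0.39 = 0.19 / √(0.54 · r_yy).
√(0.54 · r_yy) = 0.19 / 0.39 = 0.4872; 0.54 · r_yy = 0.2374; r_yy = 0.2374 / 0.54 ≈ 0.44.

0.44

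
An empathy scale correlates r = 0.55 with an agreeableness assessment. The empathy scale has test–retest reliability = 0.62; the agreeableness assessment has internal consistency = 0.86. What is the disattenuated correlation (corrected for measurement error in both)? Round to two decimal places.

r_true = r_obs / √(r_xx · r_yy) = 0.55 / √(0.62 × 0.86) = 0.55 / √0.5332 = 0.55 / 0.7302 ≈ 0.75.

0.75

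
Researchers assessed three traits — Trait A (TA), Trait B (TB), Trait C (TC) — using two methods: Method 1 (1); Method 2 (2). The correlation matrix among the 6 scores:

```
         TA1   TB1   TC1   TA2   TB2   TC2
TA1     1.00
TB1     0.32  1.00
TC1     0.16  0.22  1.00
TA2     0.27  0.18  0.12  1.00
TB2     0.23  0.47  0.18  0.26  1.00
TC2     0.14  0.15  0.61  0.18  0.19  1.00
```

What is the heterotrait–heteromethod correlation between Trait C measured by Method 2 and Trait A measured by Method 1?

0.14

Different traits and methods: r(TC2, TA1) = 0.14.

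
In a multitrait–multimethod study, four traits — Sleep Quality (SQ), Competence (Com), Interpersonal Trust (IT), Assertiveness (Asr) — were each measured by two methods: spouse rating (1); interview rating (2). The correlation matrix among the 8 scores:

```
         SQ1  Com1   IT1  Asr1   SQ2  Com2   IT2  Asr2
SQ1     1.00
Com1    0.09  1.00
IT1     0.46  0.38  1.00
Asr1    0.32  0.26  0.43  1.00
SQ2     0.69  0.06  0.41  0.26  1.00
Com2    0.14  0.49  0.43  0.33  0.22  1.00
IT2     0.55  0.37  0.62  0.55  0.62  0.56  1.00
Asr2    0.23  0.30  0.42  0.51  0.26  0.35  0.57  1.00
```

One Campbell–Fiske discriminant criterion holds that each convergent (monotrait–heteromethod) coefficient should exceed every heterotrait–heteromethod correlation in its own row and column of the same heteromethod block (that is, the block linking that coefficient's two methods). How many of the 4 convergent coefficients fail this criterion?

Checking each validity diagonal entry against its comparison values:
SQ (methods 1·2): 0.69 vs {0.14, 0.06, 0.55, 0.41, 0.23, 0.26} → pass.
Com (methods 1·2): 0.49 vs {0.06, 0.14, 0.37, 0.43, 0.30, 0.33} → pass.
IT (methods 1·2): 0.62 vs {0.41, 0.55, 0.43, 0.37, 0.42, 0.55} → pass.
Asr (methods 1·2): 0.51 vs {0.26, 0.23, 0.33, 0.30, 0.55, 0.42} → fail.
1 of 4 fail.

1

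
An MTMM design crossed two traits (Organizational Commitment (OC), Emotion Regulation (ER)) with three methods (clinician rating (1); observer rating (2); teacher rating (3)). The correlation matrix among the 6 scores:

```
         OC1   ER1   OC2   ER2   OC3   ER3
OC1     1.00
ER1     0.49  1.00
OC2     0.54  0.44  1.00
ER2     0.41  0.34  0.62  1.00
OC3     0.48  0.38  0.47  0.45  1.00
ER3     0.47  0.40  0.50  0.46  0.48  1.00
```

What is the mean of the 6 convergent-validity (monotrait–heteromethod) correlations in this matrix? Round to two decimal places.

0.45

Convergent values: 0.54, 0.48, 0.47, 0.34, 0.40, 0.46; mean = 2.69/6 = 0.45.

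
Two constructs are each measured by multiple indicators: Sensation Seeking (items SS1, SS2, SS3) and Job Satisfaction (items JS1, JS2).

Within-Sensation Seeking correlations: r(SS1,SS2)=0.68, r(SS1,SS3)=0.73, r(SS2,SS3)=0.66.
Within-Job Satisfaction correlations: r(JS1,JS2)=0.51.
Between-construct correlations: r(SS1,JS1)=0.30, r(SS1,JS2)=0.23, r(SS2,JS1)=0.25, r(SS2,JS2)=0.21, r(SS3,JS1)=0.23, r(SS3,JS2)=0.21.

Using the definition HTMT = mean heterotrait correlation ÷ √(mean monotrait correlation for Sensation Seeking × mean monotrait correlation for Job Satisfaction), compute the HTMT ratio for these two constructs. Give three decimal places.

0.402

Mean heterotrait r = 1.43/6 = 0.2383.
Mean within-SS = 2.07/3 = 0.6900; mean within-JS = 0.51/1 = 0.5100.
Geometric mean = √(0.6900 × 0.5100) = 0.5932.
HTMT = 0.2383 / 0.5932 = 0.402.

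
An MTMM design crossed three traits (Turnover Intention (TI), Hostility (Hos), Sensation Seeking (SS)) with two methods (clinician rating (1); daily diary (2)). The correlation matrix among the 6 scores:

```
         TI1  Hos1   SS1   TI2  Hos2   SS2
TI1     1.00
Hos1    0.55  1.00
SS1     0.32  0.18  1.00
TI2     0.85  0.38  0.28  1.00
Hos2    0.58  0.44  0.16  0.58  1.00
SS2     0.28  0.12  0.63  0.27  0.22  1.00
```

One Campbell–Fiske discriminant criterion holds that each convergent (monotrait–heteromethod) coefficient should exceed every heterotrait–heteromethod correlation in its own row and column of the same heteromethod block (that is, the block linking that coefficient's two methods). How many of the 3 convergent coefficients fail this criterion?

1

Convergent coefficients and their comparison sets:
TI (methods 1·2): 0.85 vs {0.58, 0.38, 0.28, 0.28} → pass.
Hos (methods 1·2): 0.44 vs {0.38, 0.58, 0.12, 0.16} → fail.
SS (methods 1·2): 0.63 vs {0.28, 0.28, 0.16, 0.12} → pass.
1 of 3 fail.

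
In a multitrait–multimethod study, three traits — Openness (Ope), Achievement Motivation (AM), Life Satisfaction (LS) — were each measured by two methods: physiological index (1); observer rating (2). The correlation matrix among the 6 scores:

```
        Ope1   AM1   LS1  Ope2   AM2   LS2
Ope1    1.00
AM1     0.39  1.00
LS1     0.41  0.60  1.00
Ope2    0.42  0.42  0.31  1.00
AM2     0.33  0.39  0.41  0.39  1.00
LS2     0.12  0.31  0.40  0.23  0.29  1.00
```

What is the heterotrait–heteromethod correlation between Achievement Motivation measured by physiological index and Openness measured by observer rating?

Different traits and methods: r(AM1, Ope2) = 0.42.

0.42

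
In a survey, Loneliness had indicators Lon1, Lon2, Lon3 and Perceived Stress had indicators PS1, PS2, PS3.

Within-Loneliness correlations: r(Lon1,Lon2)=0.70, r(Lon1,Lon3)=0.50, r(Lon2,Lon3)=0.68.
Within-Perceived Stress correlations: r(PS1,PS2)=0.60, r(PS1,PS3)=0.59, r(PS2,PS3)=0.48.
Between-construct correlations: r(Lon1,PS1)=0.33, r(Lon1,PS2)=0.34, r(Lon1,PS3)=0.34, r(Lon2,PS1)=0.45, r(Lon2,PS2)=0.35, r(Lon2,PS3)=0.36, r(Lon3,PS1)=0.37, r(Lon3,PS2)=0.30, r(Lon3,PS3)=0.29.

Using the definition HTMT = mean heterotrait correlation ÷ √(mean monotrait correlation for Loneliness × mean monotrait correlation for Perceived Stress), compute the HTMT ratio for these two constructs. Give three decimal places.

0.589

Between-construct mean = 3.13/9 = 0.3478.
Mean within-Lon = 1.88/3 = 0.6267; mean within-PS = 1.67/3 = 0.5567.
Geometric mean = √(0.6267 × 0.5567) = 0.5907.
HTMT = 0.3478 / 0.5907 = 0.589.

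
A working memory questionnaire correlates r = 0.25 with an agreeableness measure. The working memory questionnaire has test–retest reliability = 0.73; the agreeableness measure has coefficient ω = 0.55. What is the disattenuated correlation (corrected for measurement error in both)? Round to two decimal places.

r_true = r_obs / √(r_xx · r_yy) = 0.25 / √(0.73 × 0.55) = 0.25 / √0.4015 = 0.25 / 0.6336 ≈ 0.39.

0.39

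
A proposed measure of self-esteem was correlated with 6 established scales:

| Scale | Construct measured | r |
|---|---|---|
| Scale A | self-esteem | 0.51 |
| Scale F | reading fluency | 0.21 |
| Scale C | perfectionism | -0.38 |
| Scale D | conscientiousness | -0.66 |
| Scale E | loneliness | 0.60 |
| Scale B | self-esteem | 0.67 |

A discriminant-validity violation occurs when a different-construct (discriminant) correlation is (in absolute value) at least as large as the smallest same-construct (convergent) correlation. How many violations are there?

Convergent (same construct = self-esteem): Scale A, Scale B.
Smallest convergent = 0.51. Discriminant |r|: 0.21, 0.38, 0.66, 0.60; count ≥ 0.51 → 2.

2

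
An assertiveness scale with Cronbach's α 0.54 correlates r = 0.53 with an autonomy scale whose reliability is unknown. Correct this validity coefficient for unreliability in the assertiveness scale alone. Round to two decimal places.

0.72

Single correction: r_c = r_obs / √r_xx = 0.53 / √0.54 = 0.53 / 0.7348 ≈ 0.72.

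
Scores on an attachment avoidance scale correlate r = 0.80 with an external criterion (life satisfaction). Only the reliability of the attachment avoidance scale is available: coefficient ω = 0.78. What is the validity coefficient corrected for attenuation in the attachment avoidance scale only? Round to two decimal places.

0.91

Single correction: r_c = r_obs / √r_xx = 0.80 / √0.78 = 0.80 / 0.8832 ≈ 0.91.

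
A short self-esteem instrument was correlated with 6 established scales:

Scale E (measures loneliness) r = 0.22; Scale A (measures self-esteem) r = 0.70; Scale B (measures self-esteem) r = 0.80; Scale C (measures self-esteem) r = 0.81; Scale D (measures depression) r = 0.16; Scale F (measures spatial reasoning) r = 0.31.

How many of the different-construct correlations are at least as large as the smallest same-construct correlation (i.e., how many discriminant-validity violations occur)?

Convergent (same construct = self-esteem): Scale A, Scale B, Scale C.
Smallest convergent = 0.70. Discriminant values: 0.22, 0.16, 0.31; count ≥ 0.70 → 0.

0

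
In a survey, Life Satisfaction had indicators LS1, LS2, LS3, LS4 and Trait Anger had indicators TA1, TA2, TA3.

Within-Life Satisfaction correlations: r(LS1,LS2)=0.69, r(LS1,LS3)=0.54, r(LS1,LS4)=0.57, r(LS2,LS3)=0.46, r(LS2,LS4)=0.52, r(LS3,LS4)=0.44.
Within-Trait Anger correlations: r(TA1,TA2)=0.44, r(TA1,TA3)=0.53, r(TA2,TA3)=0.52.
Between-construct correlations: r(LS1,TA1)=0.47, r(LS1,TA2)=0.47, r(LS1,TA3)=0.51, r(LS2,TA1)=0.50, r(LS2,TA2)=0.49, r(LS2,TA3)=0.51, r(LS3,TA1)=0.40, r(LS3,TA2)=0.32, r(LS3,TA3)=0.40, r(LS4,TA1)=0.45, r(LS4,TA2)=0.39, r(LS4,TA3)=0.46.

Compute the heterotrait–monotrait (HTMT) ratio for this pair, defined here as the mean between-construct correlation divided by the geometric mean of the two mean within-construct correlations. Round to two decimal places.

Between-construct mean = 5.37/12 = 0.4475.
Mean within-LS = 3.22/6 = 0.5367; mean within-TA = 1.49/3 = 0.4967.
Geometric mean = √(0.5367 × 0.4967) = 0.5163.
HTMT = 0.4475 / 0.5163 = 0.87.

0.87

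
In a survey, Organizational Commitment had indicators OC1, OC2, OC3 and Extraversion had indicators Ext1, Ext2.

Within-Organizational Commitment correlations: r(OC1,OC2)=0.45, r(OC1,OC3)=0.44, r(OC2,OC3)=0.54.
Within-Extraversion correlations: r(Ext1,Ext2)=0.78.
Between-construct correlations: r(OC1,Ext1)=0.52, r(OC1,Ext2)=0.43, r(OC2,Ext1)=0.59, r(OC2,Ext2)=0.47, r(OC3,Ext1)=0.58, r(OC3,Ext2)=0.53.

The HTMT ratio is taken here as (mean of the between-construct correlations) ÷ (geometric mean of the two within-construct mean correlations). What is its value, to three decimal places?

0.853

Mean heterotrait r = 3.12/6 = 0.5200.
Mean within-OC = 1.43/3 = 0.4767; mean within-Ext = 0.78/1 = 0.7800.
Geometric mean = √(0.4767 × 0.7800) = 0.6098.
HTMT = 0.5200 / 0.6098 = 0.853.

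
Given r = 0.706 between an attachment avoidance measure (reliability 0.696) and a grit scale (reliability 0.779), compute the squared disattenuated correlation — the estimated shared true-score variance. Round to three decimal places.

0.919

Disattenuated r = 0.706 / √(0.696 × 0.779) = 0.706 / 0.7363 = 0.9588.
Shared true-score variance = 0.9588² = 0.9193 ≈ 0.919.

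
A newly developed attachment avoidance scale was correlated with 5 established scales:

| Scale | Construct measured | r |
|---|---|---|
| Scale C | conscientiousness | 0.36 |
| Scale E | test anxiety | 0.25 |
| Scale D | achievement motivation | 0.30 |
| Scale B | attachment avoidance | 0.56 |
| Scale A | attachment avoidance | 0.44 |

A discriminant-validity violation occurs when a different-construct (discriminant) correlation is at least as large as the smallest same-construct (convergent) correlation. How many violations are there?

Convergent (same construct = attachment avoidance): Scale B, Scale A.
Smallest convergent = 0.44. Discriminant values: 0.36, 0.25, 0.30; count ≥ 0.44 → 0.

0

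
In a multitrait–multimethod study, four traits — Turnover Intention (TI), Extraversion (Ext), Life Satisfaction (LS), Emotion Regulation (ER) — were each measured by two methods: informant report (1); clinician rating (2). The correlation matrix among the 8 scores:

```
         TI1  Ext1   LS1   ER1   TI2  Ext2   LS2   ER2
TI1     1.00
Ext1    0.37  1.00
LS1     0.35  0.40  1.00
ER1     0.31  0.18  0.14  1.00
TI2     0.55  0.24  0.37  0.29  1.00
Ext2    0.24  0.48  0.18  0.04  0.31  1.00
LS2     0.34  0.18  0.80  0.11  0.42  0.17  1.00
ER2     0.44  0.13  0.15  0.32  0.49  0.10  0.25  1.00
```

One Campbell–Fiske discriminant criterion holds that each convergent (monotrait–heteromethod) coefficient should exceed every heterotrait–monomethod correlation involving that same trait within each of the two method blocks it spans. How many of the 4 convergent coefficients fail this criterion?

Checking each validity diagonal entry against its comparison values:
TI (methods 1·2): 0.55 vs {0.37, 0.31, 0.35, 0.42, 0.31, 0.49} → pass.
Ext (methods 1·2): 0.48 vs {0.37, 0.31, 0.40, 0.17, 0.18, 0.10} → pass.
LS (methods 1·2): 0.80 vs {0.35, 0.42, 0.40, 0.17, 0.14, 0.25} → pass.
ER (methods 1·2): 0.32 vs {0.31, 0.49, 0.18, 0.10, 0.14, 0.25} → fail.
1 of 4 fail.

1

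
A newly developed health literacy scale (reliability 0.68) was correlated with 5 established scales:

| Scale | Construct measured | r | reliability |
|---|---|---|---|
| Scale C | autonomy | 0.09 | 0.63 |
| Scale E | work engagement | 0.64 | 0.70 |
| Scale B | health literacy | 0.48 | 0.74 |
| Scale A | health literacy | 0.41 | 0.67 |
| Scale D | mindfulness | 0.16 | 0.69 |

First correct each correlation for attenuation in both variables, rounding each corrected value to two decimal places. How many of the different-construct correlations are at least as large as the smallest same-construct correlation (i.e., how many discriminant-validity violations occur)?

Disattenuated r (r / √(r_scale · r_new)):
  Scale C (disc): 0.09 / √(0.63·0.68) = 0.14
  Scale E (disc): 0.64 / √(0.70·0.68) = 0.93
  Scale B (conv): 0.48 / √(0.74·0.68) = 0.68
  Scale A (conv): 0.41 / √(0.67·0.68) = 0.61
  Scale D (disc): 0.16 / √(0.69·0.68) = 0.23
Smallest convergent = 0.61. Discriminant values: 0.14, 0.93, 0.23; count ≥ 0.61 → 1.

1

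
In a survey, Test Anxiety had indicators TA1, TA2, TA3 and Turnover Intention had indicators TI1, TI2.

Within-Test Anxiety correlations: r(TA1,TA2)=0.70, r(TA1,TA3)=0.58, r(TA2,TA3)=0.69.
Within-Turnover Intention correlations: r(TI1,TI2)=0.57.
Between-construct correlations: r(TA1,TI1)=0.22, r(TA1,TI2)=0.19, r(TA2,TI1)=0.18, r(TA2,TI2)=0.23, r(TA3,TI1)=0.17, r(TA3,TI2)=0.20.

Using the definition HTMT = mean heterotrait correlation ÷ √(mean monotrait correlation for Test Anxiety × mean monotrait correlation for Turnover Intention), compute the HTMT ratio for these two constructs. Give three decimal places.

0.324

Mean between = 1.19/6 = 0.1983.
Mean within-TA = 1.97/3 = 0.6567; mean within-TI = 0.57/1 = 0.5700.
Geometric mean = √(0.6567 × 0.5700) = 0.6118.
HTMT = 0.1983 / 0.6118 = 0.324.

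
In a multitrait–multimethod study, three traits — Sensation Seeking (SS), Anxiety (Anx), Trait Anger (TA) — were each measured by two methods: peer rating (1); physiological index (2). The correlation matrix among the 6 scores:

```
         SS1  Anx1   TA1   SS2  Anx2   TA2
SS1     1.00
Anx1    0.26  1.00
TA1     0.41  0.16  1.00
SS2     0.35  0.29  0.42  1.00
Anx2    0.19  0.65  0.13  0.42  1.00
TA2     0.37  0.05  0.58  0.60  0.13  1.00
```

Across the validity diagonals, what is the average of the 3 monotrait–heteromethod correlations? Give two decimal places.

0.53

Convergent values: 0.35, 0.65, 0.58; mean = 1.58/3 = 0.53.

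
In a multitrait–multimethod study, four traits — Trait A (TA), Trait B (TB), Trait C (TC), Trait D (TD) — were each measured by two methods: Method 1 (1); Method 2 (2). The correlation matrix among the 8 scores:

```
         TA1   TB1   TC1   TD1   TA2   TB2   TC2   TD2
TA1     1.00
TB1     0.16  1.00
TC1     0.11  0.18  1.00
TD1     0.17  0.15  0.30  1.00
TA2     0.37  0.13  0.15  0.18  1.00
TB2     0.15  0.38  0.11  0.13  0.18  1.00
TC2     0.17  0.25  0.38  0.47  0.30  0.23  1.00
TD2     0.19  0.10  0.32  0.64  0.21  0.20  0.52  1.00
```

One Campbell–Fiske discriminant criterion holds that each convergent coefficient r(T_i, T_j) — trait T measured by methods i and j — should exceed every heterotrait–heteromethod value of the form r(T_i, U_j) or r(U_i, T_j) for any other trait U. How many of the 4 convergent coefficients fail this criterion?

1

Checking each validity diagonal entry against its comparison values:
TA (methods 1·2): 0.37 vs {0.15, 0.13, 0.17, 0.15, 0.19, 0.18} → pass.
TB (methods 1·2): 0.38 vs {0.13, 0.15, 0.25, 0.11, 0.10, 0.13} → pass.
TC (methods 1·2): 0.38 vs {0.15, 0.17, 0.11, 0.25, 0.32, 0.47} → fail.
TD (methods 1·2): 0.64 vs {0.18, 0.19, 0.13, 0.10, 0.47, 0.32} → pass.
1 of 4 fail.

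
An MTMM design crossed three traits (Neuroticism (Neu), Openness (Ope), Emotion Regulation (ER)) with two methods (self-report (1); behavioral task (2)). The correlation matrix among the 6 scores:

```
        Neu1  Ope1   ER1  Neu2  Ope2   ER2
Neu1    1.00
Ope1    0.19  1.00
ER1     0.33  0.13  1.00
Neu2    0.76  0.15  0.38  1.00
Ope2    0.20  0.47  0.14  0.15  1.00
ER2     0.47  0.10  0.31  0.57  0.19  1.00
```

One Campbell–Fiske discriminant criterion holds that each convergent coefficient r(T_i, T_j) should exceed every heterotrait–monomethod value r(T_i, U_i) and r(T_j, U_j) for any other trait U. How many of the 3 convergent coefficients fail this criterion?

Convergent coefficients and their comparison sets:
Neu (methods 1·2): 0.76 vs {0.19, 0.15, 0.33, 0.57} → pass.
Ope (methods 1·2): 0.47 vs {0.19, 0.15, 0.13, 0.19} → pass.
ER (methods 1·2): 0.31 vs {0.33, 0.57, 0.13, 0.19} → fail.
1 of 3 fail.

1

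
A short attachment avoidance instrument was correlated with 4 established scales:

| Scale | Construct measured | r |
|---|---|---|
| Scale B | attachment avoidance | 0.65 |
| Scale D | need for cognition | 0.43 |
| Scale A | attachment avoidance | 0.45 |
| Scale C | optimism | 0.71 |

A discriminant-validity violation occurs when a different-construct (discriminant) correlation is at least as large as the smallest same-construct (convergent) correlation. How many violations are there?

Convergent (same construct = attachment avoidance): Scale B, Scale A.
Smallest convergent = 0.45. Discriminant values: 0.43, 0.71; count ≥ 0.45 → 1.

1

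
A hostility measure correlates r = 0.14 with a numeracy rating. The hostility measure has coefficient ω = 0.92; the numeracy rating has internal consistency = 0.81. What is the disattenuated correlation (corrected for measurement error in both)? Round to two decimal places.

0.16

r_true = r_obs / √(r_xx · r_yy) = 0.14 / √(0.92 × 0.81) = 0.14 / √0.7452 = 0.14 / 0.8632 ≈ 0.16.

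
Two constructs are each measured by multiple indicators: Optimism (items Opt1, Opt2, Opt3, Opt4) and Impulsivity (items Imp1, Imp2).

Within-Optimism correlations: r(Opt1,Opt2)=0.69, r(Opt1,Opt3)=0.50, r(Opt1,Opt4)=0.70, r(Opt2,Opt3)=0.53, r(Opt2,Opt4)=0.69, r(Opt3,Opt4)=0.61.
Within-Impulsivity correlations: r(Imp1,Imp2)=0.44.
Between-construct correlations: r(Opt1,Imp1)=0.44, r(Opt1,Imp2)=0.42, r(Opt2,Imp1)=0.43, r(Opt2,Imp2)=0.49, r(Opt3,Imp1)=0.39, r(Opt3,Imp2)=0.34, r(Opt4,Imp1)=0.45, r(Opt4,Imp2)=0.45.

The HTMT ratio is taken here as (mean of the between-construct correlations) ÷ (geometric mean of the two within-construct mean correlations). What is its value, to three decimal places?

0.816

Mean between = 3.41/8 = 0.4263.
Mean within-Opt = 3.72/6 = 0.6200; mean within-Imp = 0.44/1 = 0.4400.
Geometric mean = √(0.6200 × 0.4400) = 0.5223.
HTMT = 0.4263 / 0.5223 = 0.816.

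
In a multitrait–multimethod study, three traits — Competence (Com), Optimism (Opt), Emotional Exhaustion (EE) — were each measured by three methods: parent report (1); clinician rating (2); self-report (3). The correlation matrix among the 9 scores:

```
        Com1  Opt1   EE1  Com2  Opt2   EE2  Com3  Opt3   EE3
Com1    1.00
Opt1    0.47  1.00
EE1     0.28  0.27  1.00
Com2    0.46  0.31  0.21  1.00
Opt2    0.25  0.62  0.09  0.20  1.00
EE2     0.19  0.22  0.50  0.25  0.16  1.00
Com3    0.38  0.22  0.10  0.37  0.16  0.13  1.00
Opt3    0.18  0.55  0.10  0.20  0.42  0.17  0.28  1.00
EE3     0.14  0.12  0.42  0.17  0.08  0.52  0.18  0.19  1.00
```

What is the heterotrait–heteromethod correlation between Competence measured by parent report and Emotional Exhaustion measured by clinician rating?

Different traits and methods: r(Com1, EE2) = 0.19.

0.19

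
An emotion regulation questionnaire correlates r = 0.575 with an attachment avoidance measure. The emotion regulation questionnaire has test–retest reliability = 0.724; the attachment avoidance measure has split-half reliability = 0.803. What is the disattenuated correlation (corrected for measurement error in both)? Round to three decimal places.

r_true = r_obs / √(r_xx · r_yy) = 0.575 / √(0.724 × 0.803) = 0.575 / √0.581372 = 0.575 / 0.7625 ≈ 0.754.

0.754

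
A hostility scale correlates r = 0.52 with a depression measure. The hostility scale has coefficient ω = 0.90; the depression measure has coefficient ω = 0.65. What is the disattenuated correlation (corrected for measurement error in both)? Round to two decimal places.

0.68

r_true = r_obs / √(r_xx · r_yy) = 0.52 / √(0.90 × 0.65) = 0.52 / √0.5850 = 0.52 / 0.7649 ≈ 0.68.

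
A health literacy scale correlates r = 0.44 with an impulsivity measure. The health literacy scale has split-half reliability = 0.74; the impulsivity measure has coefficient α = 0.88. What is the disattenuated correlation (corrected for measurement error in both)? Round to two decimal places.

0.55

r_true = r_obs / √(r_xx · r_yy) = 0.44 / √(0.74 × 0.88) = 0.44 / √0.6512 = 0.44 / 0.8070 ≈ 0.55.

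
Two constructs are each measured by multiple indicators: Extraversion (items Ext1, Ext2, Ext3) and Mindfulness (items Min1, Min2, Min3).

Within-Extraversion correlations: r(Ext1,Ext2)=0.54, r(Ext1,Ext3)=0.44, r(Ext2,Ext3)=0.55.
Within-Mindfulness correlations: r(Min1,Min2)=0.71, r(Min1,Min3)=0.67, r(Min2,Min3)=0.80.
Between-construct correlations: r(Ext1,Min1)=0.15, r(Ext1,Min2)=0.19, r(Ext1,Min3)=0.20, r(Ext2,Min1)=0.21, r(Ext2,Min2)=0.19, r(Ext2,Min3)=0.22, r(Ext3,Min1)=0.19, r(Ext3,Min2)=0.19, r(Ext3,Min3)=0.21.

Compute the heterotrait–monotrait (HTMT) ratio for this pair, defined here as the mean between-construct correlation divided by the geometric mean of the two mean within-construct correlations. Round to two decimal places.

Mean between = 1.75/9 = 0.1944.
Mean within-Ext = 1.53/3 = 0.5100; mean within-Min = 2.18/3 = 0.7267.
Geometric mean = √(0.5100 × 0.7267) = 0.6088.
HTMT = 0.1944 / 0.6088 = 0.32.

0.32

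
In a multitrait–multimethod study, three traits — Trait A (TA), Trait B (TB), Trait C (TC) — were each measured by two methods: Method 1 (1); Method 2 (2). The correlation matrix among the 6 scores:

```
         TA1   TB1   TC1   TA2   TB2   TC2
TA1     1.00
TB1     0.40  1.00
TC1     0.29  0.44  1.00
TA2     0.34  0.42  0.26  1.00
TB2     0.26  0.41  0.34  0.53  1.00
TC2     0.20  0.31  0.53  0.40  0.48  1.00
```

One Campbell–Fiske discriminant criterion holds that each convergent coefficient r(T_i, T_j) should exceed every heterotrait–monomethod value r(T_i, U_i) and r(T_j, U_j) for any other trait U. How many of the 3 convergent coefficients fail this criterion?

Each convergent coefficient versus the relevant comparison correlations:
TA (methods 1·2): 0.34 vs {0.40, 0.53, 0.29, 0.40} → fail.
TB (methods 1·2): 0.41 vs {0.40, 0.53, 0.44, 0.48} → fail.
TC (methods 1·2): 0.53 vs {0.29, 0.40, 0.44, 0.48} → pass.
2 of 3 fail.

2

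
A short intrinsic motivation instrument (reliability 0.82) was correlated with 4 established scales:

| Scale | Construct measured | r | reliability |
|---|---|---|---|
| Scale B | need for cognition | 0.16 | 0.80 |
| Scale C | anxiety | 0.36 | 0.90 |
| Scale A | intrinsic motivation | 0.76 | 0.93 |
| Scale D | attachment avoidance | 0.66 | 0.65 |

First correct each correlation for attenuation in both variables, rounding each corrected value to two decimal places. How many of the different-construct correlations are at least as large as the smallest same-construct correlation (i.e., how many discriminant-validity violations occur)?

Disattenuated r (r / √(r_scale · r_new)):
  Scale B (disc): 0.16 / √(0.80·0.82) = 0.20
  Scale C (disc): 0.36 / √(0.90·0.82) = 0.42
  Scale A (conv): 0.76 / √(0.93·0.82) = 0.87
  Scale D (disc): 0.66 / √(0.65·0.82) = 0.90
Smallest convergent = 0.87. Discriminant values: 0.20, 0.42, 0.90; count ≥ 0.87 → 1.

1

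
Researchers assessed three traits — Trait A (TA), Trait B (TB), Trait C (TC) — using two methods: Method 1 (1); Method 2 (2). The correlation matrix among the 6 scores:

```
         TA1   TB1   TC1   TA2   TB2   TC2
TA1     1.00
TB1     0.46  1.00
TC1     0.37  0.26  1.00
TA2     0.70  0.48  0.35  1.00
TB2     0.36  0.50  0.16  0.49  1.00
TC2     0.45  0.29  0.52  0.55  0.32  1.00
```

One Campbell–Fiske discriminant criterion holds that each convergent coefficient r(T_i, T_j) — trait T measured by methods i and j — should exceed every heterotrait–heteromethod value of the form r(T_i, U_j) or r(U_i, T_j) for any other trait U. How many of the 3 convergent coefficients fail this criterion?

0

Convergent coefficients and their comparison sets:
TA (methods 1·2): 0.70 vs {0.36, 0.48, 0.45, 0.35} → pass.
TB (methods 1·2): 0.50 vs {0.48, 0.36, 0.29, 0.16} → pass.
TC (methods 1·2): 0.52 vs {0.35, 0.45, 0.16, 0.29} → pass.
0 of 3 fail.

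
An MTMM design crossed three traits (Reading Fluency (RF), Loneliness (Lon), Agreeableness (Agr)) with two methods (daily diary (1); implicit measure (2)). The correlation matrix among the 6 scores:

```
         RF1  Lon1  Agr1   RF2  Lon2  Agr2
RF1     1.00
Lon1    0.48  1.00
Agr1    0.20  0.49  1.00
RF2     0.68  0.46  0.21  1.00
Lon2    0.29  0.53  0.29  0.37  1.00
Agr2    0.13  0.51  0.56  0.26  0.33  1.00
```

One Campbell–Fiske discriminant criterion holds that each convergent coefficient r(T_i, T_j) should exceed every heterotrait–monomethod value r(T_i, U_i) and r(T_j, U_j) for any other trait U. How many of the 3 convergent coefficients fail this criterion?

0

Checking each validity diagonal entry against its comparison values:
RF (methods 1·2): 0.68 vs {0.48, 0.37, 0.20, 0.26} → pass.
Lon (methods 1·2): 0.53 vs {0.48, 0.37, 0.49, 0.33} → pass.
Agr (methods 1·2): 0.56 vs {0.20, 0.26, 0.49, 0.33} → pass.
0 of 3 fail.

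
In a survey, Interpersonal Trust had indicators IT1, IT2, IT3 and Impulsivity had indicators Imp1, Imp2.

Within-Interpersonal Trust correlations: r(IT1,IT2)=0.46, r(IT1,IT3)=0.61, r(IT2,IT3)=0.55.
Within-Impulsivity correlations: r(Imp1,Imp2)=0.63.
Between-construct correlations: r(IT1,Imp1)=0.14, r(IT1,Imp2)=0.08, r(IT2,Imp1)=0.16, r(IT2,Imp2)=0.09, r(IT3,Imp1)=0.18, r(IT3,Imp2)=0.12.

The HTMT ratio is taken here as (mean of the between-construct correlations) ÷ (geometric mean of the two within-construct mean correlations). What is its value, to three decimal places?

Mean between = 0.77/6 = 0.1283.
Mean within-IT = 1.62/3 = 0.5400; mean within-Imp = 0.63/1 = 0.6300.
Geometric mean = √(0.5400 × 0.6300) = 0.5833.
HTMT = 0.1283 / 0.5833 = 0.220.

0.220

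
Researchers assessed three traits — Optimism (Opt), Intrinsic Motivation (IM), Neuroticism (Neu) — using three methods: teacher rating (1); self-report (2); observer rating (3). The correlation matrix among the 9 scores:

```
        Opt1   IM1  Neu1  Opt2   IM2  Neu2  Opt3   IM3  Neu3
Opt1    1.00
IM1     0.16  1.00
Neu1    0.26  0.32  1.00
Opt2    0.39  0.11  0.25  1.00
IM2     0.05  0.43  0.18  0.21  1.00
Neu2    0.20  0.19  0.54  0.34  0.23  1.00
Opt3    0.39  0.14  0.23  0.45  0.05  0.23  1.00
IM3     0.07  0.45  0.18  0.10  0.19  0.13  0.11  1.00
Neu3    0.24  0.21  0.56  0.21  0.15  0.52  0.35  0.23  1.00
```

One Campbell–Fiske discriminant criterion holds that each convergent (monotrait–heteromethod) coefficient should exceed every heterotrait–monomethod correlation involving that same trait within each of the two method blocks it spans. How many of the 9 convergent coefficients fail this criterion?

Each convergent coefficient versus the relevant comparison correlations:
Opt (methods 1·2): 0.39 vs {0.16, 0.21, 0.26, 0.34} → pass.
Opt (methods 1·3): 0.39 vs {0.16, 0.11, 0.26, 0.35} → pass.
Opt (methods 2·3): 0.45 vs {0.21, 0.11, 0.34, 0.35} → pass.
IM (methods 1·2): 0.43 vs {0.16, 0.21, 0.32, 0.23} → pass.
IM (methods 1·3): 0.45 vs {0.16, 0.11, 0.32, 0.23} → pass.
IM (methods 2·3): 0.19 vs {0.21, 0.11, 0.23, 0.23} → fail.
Neu (methods 1·2): 0.54 vs {0.26, 0.34, 0.32, 0.23} → pass.
Neu (methods 1·3): 0.56 vs {0.26, 0.35, 0.32, 0.23} → pass.
Neu (methods 2·3): 0.52 vs {0.34, 0.35, 0.23, 0.23} → pass.
1 of 9 fail.

1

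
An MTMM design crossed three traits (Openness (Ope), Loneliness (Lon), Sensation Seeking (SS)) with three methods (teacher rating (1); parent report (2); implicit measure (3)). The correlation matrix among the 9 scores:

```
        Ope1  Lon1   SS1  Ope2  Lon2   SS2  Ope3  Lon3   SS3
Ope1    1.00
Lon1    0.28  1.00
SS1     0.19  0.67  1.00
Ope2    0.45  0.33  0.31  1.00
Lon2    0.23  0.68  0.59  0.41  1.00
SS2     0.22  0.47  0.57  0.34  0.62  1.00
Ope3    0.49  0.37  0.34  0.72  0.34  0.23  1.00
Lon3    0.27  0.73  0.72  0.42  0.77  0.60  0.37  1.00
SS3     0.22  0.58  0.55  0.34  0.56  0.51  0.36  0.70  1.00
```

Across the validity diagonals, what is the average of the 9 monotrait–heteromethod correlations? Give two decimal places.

Convergent values: 0.45, 0.49, 0.72, 0.68, 0.73, 0.77, 0.57, 0.55, 0.51; mean = 5.47/9 = 0.61.

0.61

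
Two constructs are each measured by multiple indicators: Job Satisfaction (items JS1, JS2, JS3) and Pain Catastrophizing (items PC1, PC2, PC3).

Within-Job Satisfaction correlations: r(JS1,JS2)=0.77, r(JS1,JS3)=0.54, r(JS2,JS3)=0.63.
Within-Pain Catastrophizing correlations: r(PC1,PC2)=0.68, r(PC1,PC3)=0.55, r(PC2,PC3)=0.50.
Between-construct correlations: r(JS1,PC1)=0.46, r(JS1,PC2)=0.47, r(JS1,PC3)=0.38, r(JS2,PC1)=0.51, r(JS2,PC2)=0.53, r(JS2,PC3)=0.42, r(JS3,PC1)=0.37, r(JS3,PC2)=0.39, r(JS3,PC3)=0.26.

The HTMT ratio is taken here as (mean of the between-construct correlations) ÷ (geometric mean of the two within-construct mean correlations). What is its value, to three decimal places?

0.690

Between-construct mean = 3.79/9 = 0.4211.
Mean within-JS = 1.94/3 = 0.6467; mean within-PC = 1.73/3 = 0.5767.
Geometric mean = √(0.6467 × 0.5767) = 0.6107.
HTMT = 0.4211 / 0.6107 = 0.690.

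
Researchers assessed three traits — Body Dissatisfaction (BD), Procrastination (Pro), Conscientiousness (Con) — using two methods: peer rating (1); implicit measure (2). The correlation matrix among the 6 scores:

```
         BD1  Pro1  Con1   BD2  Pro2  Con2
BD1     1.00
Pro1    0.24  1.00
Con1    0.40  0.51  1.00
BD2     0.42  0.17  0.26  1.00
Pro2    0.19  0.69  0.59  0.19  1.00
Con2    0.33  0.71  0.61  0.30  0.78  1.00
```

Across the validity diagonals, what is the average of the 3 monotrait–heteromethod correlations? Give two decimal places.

Convergent values: 0.42, 0.69, 0.61; mean = 1.72/3 = 0.57.

0.57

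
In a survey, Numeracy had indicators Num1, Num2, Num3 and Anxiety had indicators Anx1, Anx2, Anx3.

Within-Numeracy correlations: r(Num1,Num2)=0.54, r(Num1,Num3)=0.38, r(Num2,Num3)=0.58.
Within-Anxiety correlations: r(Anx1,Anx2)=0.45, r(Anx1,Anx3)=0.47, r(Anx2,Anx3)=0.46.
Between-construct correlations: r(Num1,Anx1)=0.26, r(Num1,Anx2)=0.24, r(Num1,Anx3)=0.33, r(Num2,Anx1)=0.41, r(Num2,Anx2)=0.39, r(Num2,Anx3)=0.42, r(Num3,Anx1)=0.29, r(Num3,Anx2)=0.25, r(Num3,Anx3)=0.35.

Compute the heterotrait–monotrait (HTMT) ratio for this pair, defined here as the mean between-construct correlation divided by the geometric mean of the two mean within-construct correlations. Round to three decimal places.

0.681

Mean heterotrait r = 2.94/9 = 0.3267.
Mean within-Num = 1.50/3 = 0.5000; mean within-Anx = 1.38/3 = 0.4600.
Geometric mean = √(0.5000 × 0.4600) = 0.4796.
HTMT = 0.3267 / 0.4796 = 0.681.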